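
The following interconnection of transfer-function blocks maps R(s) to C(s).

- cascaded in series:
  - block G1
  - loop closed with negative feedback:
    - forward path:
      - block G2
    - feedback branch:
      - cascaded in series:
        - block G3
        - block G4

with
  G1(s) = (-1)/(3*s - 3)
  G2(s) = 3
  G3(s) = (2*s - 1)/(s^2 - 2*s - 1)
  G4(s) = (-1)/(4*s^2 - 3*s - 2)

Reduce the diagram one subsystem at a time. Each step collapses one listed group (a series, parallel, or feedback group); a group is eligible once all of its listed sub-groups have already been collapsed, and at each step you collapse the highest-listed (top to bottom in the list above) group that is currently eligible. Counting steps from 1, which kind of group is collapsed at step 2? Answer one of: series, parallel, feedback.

Answer: feedback

Working:
Step 1 - series reduction of G3, G4
Step 2 - collapse the loop (G2 forward, (G3*G4) return)
Step 3 - combine G1, [G2/(1+G2*(G3*G4))] in series
The group at step 2 is a feedback group.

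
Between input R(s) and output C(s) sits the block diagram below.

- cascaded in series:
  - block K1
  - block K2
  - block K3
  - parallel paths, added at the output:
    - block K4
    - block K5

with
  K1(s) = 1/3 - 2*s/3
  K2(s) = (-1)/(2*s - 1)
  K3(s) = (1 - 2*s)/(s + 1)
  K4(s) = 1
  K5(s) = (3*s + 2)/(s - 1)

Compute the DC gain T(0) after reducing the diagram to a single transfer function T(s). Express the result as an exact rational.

Step 1. parallel reduction of K4, K5, giving (4*s + 1)/(s - 1)
Step 2. combine K1, K2, K3, (K4+K5) in series, giving (-8*s^2 + 2*s + 1)/(3*s^2 - 3)
DC gain: substitute s = 0 into T(s) from step 2: T(0) = 1/(-3) = -1/3.

Therefore the answer is -1/3.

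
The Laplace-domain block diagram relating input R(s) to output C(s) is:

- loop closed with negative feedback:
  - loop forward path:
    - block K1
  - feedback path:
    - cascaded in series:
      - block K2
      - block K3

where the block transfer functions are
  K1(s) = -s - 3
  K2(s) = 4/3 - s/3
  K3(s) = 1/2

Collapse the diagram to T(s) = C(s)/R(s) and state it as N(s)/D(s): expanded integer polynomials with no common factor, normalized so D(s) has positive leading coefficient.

[1] cascade K2, K3: 2/3 - s/6
[2] reduce the feedback loop with forward K1 and return (K2*K3), which is the overall transfer function T(s) = C(s)/R(s) in lowest terms

Final answer: (-6*s - 18)/(s^2 - s - 6)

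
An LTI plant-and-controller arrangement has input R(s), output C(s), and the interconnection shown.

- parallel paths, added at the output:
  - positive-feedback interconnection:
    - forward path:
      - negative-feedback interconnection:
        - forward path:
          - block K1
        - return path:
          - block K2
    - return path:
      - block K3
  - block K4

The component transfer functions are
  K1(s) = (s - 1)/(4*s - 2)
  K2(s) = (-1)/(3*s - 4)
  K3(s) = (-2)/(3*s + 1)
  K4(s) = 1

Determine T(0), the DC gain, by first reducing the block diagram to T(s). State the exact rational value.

Step 1. reduce the feedback loop with forward K1 and return K2 -> (3*s^2 - 7*s + 4)/(12*s^2 - 23*s + 9)
Step 2. reduce the feedback loop with forward [K1/(1+K1*K2)] and return K3 -> (9*s^3 - 18*s^2 + 5*s + 4)/(36*s^3 - 51*s^2 - 10*s + 17)
Step 3. sum the parallel branches [[K1/(1+K1*K2)]/(1-[K1/(1+K1*K2)]*K3)], K4 -> (45*s^3 - 69*s^2 - 5*s + 21)/(36*s^3 - 51*s^2 - 10*s + 17)
The step-3 result is T(s). Setting s = 0: T(0) = 21/17.

Hence the answer: 21/17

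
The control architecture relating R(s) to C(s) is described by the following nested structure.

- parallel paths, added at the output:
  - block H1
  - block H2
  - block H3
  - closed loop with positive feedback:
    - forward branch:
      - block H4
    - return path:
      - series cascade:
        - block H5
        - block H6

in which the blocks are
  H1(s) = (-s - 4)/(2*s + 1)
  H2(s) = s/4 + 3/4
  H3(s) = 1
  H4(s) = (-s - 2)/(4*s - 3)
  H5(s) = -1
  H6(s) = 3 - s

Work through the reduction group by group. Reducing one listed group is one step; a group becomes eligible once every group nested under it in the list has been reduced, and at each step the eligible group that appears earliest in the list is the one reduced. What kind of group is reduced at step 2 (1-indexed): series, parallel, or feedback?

1. multiply H5, H6 (series)
2. collapse the loop (H4 forward, (H5*H6) return)
3. sum the parallel branches H1, H2, H3, [H4/(1-H4*(H5*H6))]
Step 2: feedback.

Hence the answer: feedback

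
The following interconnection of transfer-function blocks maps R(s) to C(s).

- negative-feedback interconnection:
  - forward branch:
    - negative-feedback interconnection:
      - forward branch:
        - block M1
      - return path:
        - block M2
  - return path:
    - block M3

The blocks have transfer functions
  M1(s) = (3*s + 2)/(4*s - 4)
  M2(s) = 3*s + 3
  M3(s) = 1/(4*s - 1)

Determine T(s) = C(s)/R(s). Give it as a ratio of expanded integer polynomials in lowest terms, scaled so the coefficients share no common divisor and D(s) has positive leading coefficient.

Step 1: close the feedback loop around M1, M2: (3*s + 2)/(9*s^2 + 19*s + 2)
Step 2: close the feedback loop around [M1/(1+M1*M2)], M3; the result is T(s) itself (integer coefficients, no common factor, positive leading denominator coefficient)

Hence the answer: (12*s^2 + 5*s - 2)/(36*s^3 + 67*s^2 - 8*s)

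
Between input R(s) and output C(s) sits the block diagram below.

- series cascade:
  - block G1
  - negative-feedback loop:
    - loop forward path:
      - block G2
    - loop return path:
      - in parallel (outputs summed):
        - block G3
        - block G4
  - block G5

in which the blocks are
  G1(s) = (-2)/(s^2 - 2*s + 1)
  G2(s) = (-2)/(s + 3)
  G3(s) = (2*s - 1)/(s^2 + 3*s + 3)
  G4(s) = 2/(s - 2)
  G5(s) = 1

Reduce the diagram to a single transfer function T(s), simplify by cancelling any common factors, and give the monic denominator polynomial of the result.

The answer is s^6 + 2*s^5 - 15*s^4 + 3*s^3 - 8*s^2 + 51*s - 34.

Reasoning:
Step 1. parallel reduction of G3, G4 -> (4*s^2 + s + 8)/(s^3 + s^2 - 3*s - 6)
Step 2. collapse the loop (G2 forward, (G3+G4) return) -> (-2*s^3 - 2*s^2 + 6*s + 12)/(s^4 + 4*s^3 - 8*s^2 - 17*s - 34)
Step 3. multiply G1, [G2/(1+G2*(G3+G4))], G5 (series) -> (4*s^3 + 4*s^2 - 12*s - 24)/(s^6 + 2*s^5 - 15*s^4 + 3*s^3 - 8*s^2 + 51*s - 34)
T(s) is the step-3 result (common factors already cancelled). Leading coefficient of the denominator: 1, so no rescaling is needed.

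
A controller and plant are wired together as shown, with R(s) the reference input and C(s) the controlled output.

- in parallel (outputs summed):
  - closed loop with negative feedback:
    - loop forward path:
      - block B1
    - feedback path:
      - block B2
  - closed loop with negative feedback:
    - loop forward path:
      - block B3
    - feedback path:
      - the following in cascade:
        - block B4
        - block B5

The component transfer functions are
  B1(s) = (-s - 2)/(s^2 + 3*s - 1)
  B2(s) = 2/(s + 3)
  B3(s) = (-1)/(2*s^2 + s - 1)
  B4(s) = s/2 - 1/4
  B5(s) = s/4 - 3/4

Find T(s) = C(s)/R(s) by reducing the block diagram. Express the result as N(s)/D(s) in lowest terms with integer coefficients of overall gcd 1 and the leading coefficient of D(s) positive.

[1] close the feedback loop around B1, B2 -> (-s^2 - 5*s - 6)/(s^3 + 6*s^2 + 6*s - 7)
[2] reduce the series chain B4, B5 -> s^2/8 - 7*s/16 + 3/16
[3] apply the feedback formula to B3, (B4*B5) -> (-16)/(30*s^2 + 23*s - 19)
[4] reduce the parallel group [B1/(1+B1*B2)], [B3/(1+B3*(B4*B5))], which is the overall transfer function T(s) = C(s)/R(s) in lowest terms

Final answer: (-30*s^4 - 189*s^3 - 372*s^2 - 139*s + 226)/(30*s^5 + 203*s^4 + 299*s^3 - 186*s^2 - 275*s + 133)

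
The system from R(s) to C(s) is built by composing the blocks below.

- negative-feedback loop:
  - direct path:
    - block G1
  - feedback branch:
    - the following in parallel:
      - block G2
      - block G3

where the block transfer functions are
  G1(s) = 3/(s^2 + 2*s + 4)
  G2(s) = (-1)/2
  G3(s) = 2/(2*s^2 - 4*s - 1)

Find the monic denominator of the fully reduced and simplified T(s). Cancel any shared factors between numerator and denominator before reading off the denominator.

Step 1. add G2, G3 (parallel): (-2*s^2 + 4*s + 5)/(4*s^2 - 8*s - 2)
Step 2. collapse the loop (G1 forward, (G2+G3) return): (12*s^2 - 24*s - 6)/(4*s^4 - 8*s^2 - 24*s + 7)
T(s) is the step-2 result (common factors already cancelled). Leading coefficient of the denominator: 4. Divide through by 4 for the monic polynomial.

Therefore the answer is s^4 - 2*s^2 - 6*s + 7/4.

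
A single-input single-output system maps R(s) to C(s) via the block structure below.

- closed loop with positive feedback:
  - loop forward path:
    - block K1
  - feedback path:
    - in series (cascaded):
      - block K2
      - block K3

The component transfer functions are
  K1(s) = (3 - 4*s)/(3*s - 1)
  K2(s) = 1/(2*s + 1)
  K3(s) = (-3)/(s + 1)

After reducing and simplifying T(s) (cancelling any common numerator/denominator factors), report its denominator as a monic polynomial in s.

Reducing step by step:

1. reduce the series chain K2, K3: (-3)/(2*s^2 + 3*s + 1)
2. close the feedback loop around K1, (K2*K3): (-8*s^3 - 6*s^2 + 5*s + 3)/(6*s^3 + 7*s^2 - 12*s + 8)
The result of step 2 is T(s) in lowest terms. Its denominator has leading coefficient 6; dividing the denominator through by 6 makes it monic.

Answer: s^3 + 7*s^2/6 - 2*s + 4/3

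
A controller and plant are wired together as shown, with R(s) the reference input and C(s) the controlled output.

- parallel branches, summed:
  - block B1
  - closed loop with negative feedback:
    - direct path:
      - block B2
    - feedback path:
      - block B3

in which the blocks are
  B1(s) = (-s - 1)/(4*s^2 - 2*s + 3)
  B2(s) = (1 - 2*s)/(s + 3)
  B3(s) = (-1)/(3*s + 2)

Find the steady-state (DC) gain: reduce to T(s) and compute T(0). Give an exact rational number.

(1) reduce the feedback loop with forward B2 and return B3 = (-6*s^2 - s + 2)/(3*s^2 + 13*s + 5)
(2) parallel reduction of B1, [B2/(1+B2*B3)] = (-24*s^4 + 5*s^3 - 24*s^2 - 25*s + 1)/(12*s^4 + 46*s^3 + 3*s^2 + 29*s + 15)
Evaluating the step-2 result (the overall T(s)) at s = 0 gives T(0) = 1/15.

Hence the answer: 1/15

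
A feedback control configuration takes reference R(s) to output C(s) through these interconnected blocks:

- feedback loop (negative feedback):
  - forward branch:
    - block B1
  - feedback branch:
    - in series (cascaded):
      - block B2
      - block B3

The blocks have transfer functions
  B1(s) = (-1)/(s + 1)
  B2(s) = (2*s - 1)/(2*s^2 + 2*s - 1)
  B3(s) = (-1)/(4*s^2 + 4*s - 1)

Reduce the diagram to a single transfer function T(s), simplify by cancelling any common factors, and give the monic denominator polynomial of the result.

The answer is s^5 + 3*s^4 + 9*s^3/4 - s^2/2 - 3*s/8.

Reasoning:
Step 1: combine B2, B3 in series; result (1 - 2*s)/(8*s^4 + 16*s^3 + 2*s^2 - 6*s + 1)
Step 2: collapse the loop (B1 forward, (B2*B3) return); result (-8*s^4 - 16*s^3 - 2*s^2 + 6*s - 1)/(8*s^5 + 24*s^4 + 18*s^3 - 4*s^2 - 3*s)
No further cancellation is possible in the step-2 result, so that is T(s). Its denominator becomes monic after dividing by the leading coefficient 8.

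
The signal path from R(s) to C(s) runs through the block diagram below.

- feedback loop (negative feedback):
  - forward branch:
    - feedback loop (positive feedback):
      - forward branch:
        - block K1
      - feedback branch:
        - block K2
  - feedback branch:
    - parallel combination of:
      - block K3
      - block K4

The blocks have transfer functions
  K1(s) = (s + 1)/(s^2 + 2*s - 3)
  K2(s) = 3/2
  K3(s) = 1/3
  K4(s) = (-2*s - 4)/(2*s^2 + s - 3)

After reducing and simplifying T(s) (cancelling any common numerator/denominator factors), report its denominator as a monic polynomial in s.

1. feedback reduction of K1, K2; result (2*s + 2)/(2*s^2 + s - 9)
2. reduce the parallel group K3, K4; result (2*s^2 - 5*s - 15)/(6*s^2 + 3*s - 9)
3. collapse the loop ([K1/(1-K1*K2)] forward, (K3+K4) return); result (12*s^3 + 18*s^2 - 12*s - 18)/(12*s^4 + 16*s^3 - 75*s^2 - 76*s + 51)
T(s) is the step-3 result (common factors already cancelled). Leading coefficient of the denominator: 12. Divide through by 12 for the monic polynomial.

Answer: s^4 + 4*s^3/3 - 25*s^2/4 - 19*s/3 + 17/4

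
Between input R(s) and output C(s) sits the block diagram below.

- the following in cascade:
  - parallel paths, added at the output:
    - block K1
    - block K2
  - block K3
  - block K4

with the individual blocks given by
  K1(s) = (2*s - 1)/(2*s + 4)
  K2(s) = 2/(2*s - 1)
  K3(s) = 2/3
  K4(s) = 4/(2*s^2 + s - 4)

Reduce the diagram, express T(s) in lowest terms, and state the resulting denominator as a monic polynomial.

1. parallel reduction of K1, K2; result (4*s^2 + 9)/(4*s^2 + 6*s - 4)
2. reduce the series chain (K1+K2), K3, K4; result (16*s^2 + 36)/(12*s^4 + 24*s^3 - 27*s^2 - 42*s + 24)
The result of step 2 is T(s) in lowest terms. Its denominator has leading coefficient 12; dividing the denominator through by 12 makes it monic.

Therefore the answer is s^4 + 2*s^3 - 9*s^2/4 - 7*s/2 + 2.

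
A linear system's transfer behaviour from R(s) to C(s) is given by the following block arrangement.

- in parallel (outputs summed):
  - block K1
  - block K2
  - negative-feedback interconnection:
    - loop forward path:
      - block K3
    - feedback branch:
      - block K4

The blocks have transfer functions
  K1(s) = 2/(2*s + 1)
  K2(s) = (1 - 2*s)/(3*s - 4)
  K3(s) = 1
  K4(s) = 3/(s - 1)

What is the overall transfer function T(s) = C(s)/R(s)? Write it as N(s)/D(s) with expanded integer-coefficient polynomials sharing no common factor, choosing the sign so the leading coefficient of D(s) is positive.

The answer is (2*s^3 - 13*s^2 + 6*s - 10)/(6*s^3 + 7*s^2 - 14*s - 8).

Reasoning:
Step 1: feedback reduction of K3, K4 = (s - 1)/(s + 2)
Step 2: combine K1, K2, [K3/(1+K3*K4)] in parallel - this is the overall T(s), already in the required normalized form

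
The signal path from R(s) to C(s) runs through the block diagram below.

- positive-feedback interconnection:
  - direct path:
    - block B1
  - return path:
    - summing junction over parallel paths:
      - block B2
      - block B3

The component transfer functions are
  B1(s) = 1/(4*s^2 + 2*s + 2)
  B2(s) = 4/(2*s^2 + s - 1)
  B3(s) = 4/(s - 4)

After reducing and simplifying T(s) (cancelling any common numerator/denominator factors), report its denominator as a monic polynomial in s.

Step 1: sum the parallel branches B2, B3 -> (8*s^2 + 8*s - 20)/(2*s^3 - 7*s^2 - 5*s + 4)
Step 2: reduce the feedback loop with forward B1 and return (B2+B3) -> (2*s^3 - 7*s^2 - 5*s + 4)/(8*s^5 - 24*s^4 - 30*s^3 - 16*s^2 - 10*s + 28)
T(s) is the step-2 result (common factors already cancelled). Leading coefficient of the denominator: 8. Divide through by 8 for the monic polynomial.

Final answer: s^5 - 3*s^4 - 15*s^3/4 - 2*s^2 - 5*s/4 + 7/2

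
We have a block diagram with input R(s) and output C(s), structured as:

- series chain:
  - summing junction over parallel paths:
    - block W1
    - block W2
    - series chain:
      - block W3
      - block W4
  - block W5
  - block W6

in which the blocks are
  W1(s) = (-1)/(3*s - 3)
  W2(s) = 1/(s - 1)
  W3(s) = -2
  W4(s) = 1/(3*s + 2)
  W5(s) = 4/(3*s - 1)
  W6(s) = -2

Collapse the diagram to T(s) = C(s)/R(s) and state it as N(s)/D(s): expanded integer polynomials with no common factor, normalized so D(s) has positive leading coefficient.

Answer: (-80)/(27*s^3 - 18*s^2 - 15*s + 6)

Working:
Step 1. cascade W3, W4 -> (-2)/(3*s + 2)
Step 2. parallel reduction of W1, W2, (W3*W4) -> 10/(9*s^2 - 3*s - 6)
Step 3. multiply (W1+W2+(W3*W4)), W5, W6 (series) - this is the overall T(s), already in the required normalized form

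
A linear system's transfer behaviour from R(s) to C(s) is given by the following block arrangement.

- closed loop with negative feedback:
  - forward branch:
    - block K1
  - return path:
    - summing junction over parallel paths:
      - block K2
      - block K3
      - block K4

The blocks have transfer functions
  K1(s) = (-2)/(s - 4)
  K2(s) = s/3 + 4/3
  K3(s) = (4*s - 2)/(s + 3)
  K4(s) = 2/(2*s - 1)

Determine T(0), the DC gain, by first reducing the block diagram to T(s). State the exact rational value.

Step 1. add K2, K3, K4 (parallel); result (2*s^3 + 37*s^2 - s + 12)/(6*s^2 + 15*s - 9)
Step 2. apply the feedback formula to K1, (K2+K3+K4); result (-12*s^2 - 30*s + 18)/(2*s^3 - 83*s^2 - 67*s + 12)
Step 2 gives the overall T(s). Then T(0) = 18/12 = 3/2.

Hence the answer: 3/2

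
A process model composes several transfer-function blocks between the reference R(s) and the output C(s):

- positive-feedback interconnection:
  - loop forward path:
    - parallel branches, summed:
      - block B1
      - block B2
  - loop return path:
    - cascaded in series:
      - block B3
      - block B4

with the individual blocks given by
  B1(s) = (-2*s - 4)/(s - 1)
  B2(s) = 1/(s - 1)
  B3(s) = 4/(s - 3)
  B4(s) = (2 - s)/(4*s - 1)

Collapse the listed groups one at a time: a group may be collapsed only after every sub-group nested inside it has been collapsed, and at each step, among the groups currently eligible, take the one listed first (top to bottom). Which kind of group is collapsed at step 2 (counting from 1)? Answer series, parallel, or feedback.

Step 1: reduce the parallel group B1, B2
Step 2: cascade B3, B4
Step 3: apply the feedback formula to (B1+B2), (B3*B4)
The group at step 2 is a series group.

Hence the answer: series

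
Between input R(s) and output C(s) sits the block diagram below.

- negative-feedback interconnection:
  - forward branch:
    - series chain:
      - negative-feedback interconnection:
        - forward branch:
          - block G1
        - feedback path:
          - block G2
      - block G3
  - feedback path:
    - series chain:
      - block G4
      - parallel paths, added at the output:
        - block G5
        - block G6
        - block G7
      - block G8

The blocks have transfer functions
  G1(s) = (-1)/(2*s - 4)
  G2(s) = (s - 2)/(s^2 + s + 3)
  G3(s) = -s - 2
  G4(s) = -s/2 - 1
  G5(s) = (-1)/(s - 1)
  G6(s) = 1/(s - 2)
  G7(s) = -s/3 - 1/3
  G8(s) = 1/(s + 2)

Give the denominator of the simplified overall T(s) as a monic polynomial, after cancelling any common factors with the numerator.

First reduce the diagram to T(s).

[1] close the feedback loop around G1, G2; result (-s^2 - s - 3)/(2*s^3 - 2*s^2 + s - 10)
[2] combine [G1/(1+G1*G2)], G3 in series; result (s^3 + 3*s^2 + 5*s + 6)/(2*s^3 - 2*s^2 + s - 10)
[3] parallel reduction of G5, G6, G7; result (-s^3 + 2*s^2 + s + 1)/(3*s^2 - 9*s + 6)
[4] cascade G4, (G5+G6+G7), G8; result (s^3 - 2*s^2 - s - 1)/(6*s^2 - 18*s + 12)
[5] close the feedback loop around ([G1/(1+G1*G2)]*G3), (G4*(G5+G6+G7)*G8); result (6*s^5 - 12*s^3 - 18*s^2 - 48*s + 72)/(s^6 + 13*s^5 - 50*s^4 + 58*s^3 - 122*s^2 + 181*s - 126)
The result of step 5 is T(s) in lowest terms. Its denominator already has leading coefficient 1, so it is monic as it stands.

Answer: s^6 + 13*s^5 - 50*s^4 + 58*s^3 - 122*s^2 + 181*s - 126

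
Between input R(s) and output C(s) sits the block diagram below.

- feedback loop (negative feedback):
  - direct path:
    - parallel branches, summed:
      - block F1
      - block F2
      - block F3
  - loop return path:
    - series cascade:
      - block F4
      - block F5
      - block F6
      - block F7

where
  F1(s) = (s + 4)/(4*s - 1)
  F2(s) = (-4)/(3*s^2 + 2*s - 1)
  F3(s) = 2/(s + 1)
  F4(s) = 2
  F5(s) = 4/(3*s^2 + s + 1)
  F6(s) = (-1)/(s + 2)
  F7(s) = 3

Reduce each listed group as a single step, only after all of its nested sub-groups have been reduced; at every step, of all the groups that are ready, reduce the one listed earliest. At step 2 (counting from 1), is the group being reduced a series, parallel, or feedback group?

Answer: series

Working:
Step 1. combine F1, F2, F3 in parallel
Step 2. combine F4, F5, F6, F7 in series
Step 3. feedback reduction of (F1+F2+F3), (F4*F5*F6*F7)
The group at step 2 is a series group.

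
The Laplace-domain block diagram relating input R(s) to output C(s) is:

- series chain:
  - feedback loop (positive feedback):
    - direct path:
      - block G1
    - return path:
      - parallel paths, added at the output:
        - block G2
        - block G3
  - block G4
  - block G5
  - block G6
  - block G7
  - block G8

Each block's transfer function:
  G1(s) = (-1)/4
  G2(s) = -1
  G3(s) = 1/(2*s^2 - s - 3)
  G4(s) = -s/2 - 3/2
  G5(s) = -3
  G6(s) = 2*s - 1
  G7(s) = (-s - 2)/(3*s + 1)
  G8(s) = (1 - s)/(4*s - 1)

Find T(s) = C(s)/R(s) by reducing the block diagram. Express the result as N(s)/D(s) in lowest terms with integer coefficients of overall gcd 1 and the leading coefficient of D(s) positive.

Step 1. parallel reduction of G2, G3 -> (-2*s^2 + s + 4)/(2*s^2 - s - 3)
Step 2. close the feedback loop around G1, (G2+G3) -> (-2*s^2 + s + 3)/(6*s^2 - 3*s - 8)
Step 3. multiply [G1/(1-G1*(G2+G3))], G4, G5, G6, G7, G8 (series): this yields T(s), and no further normalization is needed

Hence the answer: (-12*s^6 - 36*s^5 + 51*s^4 + 135*s^3 - 93*s^2 - 99*s + 54)/(144*s^4 - 60*s^3 - 210*s^2 - 10*s + 16)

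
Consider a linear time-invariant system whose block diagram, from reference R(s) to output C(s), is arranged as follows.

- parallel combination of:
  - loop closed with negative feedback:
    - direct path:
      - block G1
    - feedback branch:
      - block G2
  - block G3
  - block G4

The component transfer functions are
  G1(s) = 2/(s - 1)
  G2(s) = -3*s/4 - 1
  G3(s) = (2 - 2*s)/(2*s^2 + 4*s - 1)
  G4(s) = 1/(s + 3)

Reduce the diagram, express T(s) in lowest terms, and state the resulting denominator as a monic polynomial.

[1] close the feedback loop around G1, G2; result (-4)/(s + 6)
[2] add [G1/(1+G1*G2)], G3, G4 (parallel); result (-8*s^3 - 40*s^2 - 39*s + 42)/(2*s^4 + 22*s^3 + 71*s^2 + 63*s - 18)
Step 2 gives the fully reduced T(s), with no common factor left to cancel. The denominator's leading coefficient is 2, so divide each of its coefficients by 2 to get the monic form.

Final answer: s^4 + 11*s^3 + 71*s^2/2 + 63*s/2 - 9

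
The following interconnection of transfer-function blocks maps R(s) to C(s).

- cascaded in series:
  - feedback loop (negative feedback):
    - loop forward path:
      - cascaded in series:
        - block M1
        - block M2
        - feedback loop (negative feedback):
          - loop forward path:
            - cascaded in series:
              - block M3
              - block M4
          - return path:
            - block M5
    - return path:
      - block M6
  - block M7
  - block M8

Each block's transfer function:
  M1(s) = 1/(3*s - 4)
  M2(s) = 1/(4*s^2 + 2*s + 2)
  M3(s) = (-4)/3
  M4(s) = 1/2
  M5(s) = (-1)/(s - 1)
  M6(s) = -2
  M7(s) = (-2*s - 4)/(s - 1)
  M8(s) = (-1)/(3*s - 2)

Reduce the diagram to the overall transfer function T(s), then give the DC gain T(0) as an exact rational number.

Answer: 1

Working:
Step 1. reduce the series chain M3, M4: (-2)/3
Step 2. collapse the loop ((M3*M4) forward, M5 return): (2 - 2*s)/(3*s - 1)
Step 3. reduce the series chain M1, M2, [(M3*M4)/(1+(M3*M4)*M5)]: (1 - s)/(18*s^4 - 21*s^3 + 2*s^2 - 11*s + 4)
Step 4. apply the feedback formula to (M1*M2*[(M3*M4)/(1+(M3*M4)*M5)]), M6: (1 - s)/(18*s^4 - 21*s^3 + 2*s^2 - 9*s + 2)
Step 5. combine [(M1*M2*[(M3*M4)/(1+(M3*M4)*M5)])/(1+(M1*M2*[(M3*M4)/(1+(M3*M4)*M5)])*M6)], M7, M8 in series: (-2*s - 4)/(54*s^5 - 99*s^4 + 48*s^3 - 31*s^2 + 24*s - 4)
The step-5 result is T(s). Setting s = 0: T(0) = -4/(-4) = 1.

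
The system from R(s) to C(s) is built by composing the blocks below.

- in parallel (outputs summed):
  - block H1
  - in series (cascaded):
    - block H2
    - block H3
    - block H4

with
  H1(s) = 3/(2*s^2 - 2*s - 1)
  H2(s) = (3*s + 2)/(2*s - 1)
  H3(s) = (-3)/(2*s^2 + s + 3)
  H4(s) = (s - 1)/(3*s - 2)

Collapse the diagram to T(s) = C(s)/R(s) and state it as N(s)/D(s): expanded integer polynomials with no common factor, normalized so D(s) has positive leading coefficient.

Reducing step by step:

Step 1: cascade H2, H3, H4, giving (-9*s^2 + 3*s + 6)/(12*s^4 - 8*s^3 + 15*s^2 - 19*s + 6)
Step 2: add H1, (H2*H3*H4) (parallel); the result is T(s) itself (integer coefficients, no common factor, positive leading denominator coefficient)

Answer: (18*s^4 + 60*s^2 - 72*s + 12)/(24*s^6 - 40*s^5 + 34*s^4 - 60*s^3 + 35*s^2 + 7*s - 6)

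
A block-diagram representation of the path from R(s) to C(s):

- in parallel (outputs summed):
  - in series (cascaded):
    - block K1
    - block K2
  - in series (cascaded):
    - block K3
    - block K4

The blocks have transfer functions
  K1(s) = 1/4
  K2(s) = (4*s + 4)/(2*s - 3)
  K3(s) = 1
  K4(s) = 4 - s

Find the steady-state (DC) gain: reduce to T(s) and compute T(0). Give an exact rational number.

First reduce the diagram to T(s).

[1] series reduction of K1, K2 -> (s + 1)/(2*s - 3)
[2] cascade K3, K4 -> 4 - s
[3] combine (K1*K2), (K3*K4) in parallel -> (-2*s^2 + 12*s - 11)/(2*s - 3)
Evaluating the step-3 result (the overall T(s)) at s = 0 gives T(0) = -11/(-3) = 11/3.

Answer: 11/3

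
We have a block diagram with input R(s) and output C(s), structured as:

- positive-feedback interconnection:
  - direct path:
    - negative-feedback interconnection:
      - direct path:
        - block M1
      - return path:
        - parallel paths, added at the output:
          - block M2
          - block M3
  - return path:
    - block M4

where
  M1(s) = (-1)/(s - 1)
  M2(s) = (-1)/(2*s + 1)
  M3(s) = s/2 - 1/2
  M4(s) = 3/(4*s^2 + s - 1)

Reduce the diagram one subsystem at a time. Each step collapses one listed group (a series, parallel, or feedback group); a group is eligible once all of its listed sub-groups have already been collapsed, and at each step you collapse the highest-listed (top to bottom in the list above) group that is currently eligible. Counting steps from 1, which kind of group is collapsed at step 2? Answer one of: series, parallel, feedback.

Answer: feedback

Working:
Step 1: add M2, M3 (parallel)
Step 2: feedback reduction of M1, (M2+M3)
Step 3: close the feedback loop around [M1/(1+M1*(M2+M3))], M4
Step 2: feedback.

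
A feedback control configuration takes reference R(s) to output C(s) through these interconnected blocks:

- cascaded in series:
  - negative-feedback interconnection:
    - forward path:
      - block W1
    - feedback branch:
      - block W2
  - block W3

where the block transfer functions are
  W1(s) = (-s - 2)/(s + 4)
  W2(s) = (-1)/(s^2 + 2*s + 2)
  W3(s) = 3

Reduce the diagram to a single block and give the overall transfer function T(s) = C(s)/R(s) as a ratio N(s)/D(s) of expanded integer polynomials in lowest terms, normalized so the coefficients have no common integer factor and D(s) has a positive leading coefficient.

Answer: (-3*s^3 - 12*s^2 - 18*s - 12)/(s^3 + 6*s^2 + 11*s + 10)

Working:
(1) feedback reduction of W1, W2; result (-s^3 - 4*s^2 - 6*s - 4)/(s^3 + 6*s^2 + 11*s + 10)
(2) reduce the series chain [W1/(1+W1*W2)], W3, giving the overall T(s)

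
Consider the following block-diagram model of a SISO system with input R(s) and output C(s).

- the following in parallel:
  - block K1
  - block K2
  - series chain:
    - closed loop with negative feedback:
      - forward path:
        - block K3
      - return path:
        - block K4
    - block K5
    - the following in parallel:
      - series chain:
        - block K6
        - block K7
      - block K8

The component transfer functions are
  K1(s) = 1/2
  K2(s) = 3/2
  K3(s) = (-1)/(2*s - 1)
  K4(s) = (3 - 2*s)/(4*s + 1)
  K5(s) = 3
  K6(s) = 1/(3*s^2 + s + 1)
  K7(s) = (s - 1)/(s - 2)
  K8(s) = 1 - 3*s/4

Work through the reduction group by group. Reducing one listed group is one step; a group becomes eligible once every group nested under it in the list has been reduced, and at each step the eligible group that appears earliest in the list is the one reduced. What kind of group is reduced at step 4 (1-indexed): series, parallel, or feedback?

Reducing step by step:

Step 1: close the feedback loop around K3, K4
Step 2: multiply K6, K7 (series)
Step 3: parallel reduction of (K6*K7), K8
Step 4: reduce the series chain [K3/(1+K3*K4)], K5, ((K6*K7)+K8)
Step 5: reduce the parallel group K1, K2, ([K3/(1+K3*K4)]*K5*((K6*K7)+K8))
Step 4 collapses a series group.

Answer: series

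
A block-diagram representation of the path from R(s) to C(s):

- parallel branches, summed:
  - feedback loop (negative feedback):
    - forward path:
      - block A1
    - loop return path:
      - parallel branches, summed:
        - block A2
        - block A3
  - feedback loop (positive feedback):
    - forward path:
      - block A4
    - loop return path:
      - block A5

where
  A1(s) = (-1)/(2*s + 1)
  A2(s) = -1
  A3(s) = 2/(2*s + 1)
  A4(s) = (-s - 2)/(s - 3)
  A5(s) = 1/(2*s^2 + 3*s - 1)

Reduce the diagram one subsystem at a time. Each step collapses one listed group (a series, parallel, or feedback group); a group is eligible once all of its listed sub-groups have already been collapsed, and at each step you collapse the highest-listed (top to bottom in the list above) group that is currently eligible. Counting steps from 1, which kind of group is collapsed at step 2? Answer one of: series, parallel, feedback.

(1) add A2, A3 (parallel)
(2) apply the feedback formula to A1, (A2+A3)
(3) close the feedback loop around A4, A5
(4) add [A1/(1+A1*(A2+A3))], [A4/(1-A4*A5)] (parallel)
At step 2 the group reduced is feedback.

Final answer: feedback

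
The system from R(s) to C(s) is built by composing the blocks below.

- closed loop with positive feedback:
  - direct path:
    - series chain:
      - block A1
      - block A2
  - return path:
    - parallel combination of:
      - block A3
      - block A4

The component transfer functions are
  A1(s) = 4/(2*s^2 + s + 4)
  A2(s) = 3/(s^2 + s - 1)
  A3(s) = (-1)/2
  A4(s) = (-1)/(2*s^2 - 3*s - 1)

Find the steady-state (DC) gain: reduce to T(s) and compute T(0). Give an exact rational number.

Reducing step by step:

[1] reduce the series chain A1, A2 = 12/(2*s^4 + 3*s^3 + 3*s^2 + 3*s - 4)
[2] reduce the parallel group A3, A4 = (-2*s^2 + 3*s - 1)/(4*s^2 - 6*s - 2)
[3] collapse the loop ((A1*A2) forward, (A3+A4) return) = (24*s^2 - 36*s - 12)/(4*s^6 - 5*s^4 - 6*s^3 - 8*s^2 - 9*s + 10)
The step-3 result is T(s). Setting s = 0: T(0) = -12/10 = -6/5.

Answer: -6/5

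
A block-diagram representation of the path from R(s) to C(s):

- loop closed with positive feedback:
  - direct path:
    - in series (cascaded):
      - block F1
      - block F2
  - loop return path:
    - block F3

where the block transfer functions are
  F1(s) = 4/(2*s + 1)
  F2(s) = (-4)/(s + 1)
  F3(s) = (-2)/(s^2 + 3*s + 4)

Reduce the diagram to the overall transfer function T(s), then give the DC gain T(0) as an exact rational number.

Step 1: reduce the series chain F1, F2, giving (-16)/(2*s^2 + 3*s + 1)
Step 2: reduce the feedback loop with forward (F1*F2) and return F3, giving (-16*s^2 - 48*s - 64)/(2*s^4 + 9*s^3 + 18*s^2 + 15*s - 28)
Step 2 gives the overall T(s). Then T(0) = -64/(-28) = 16/7.

Answer: 16/7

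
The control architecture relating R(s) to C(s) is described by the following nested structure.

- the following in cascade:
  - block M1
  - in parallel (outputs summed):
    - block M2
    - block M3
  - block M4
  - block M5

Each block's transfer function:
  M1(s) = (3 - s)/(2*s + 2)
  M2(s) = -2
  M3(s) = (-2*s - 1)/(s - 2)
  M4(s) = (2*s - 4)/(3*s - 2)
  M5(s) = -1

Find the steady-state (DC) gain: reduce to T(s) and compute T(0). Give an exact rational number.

Answer: 9/2

Working:
Step 1: reduce the parallel group M2, M3 -> (3 - 4*s)/(s - 2)
Step 2: cascade M1, (M2+M3), M4, M5 -> (-4*s^2 + 15*s - 9)/(3*s^2 + s - 2)
Step 2 gives the overall T(s). Then T(0) = -9/(-2) = 9/2.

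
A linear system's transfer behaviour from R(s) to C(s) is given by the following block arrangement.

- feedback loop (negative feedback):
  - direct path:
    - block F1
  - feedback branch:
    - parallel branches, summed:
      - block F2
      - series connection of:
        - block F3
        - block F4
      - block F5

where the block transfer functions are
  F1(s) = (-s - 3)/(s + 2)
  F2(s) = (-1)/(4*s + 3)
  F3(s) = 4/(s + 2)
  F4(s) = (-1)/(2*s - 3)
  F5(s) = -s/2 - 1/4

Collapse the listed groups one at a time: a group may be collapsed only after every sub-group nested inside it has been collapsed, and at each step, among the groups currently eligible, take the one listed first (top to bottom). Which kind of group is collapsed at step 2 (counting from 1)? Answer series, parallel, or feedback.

(1) reduce the series chain F3, F4
(2) combine F2, (F3*F4), F5 in parallel
(3) reduce the feedback loop with forward F1 and return (F2+(F3*F4)+F5)
At step 2 the group reduced is parallel.

Therefore the answer is parallel.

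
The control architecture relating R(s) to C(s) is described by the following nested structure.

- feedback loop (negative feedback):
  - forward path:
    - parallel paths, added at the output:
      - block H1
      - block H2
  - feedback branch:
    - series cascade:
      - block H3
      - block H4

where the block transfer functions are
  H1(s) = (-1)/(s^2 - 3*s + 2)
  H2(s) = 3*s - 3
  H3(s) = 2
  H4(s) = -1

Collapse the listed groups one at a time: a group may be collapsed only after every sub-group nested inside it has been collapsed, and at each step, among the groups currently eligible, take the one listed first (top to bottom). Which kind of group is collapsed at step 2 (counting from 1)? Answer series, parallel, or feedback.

1. reduce the parallel group H1, H2
2. combine H3, H4 in series
3. collapse the loop ((H1+H2) forward, (H3*H4) return)
At step 2 the group reduced is series.

Answer: series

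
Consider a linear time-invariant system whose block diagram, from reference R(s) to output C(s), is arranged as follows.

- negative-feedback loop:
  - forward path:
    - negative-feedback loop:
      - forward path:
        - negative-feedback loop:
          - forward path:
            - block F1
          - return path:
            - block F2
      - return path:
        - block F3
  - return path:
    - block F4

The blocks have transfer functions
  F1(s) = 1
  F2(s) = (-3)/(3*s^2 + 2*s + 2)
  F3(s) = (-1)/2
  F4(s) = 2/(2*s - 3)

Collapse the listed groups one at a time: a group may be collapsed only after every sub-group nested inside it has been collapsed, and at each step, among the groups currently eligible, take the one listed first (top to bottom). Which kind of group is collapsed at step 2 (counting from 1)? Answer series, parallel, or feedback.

(1) feedback reduction of F1, F2
(2) reduce the feedback loop with forward [F1/(1+F1*F2)] and return F3
(3) collapse the loop ([[F1/(1+F1*F2)]/(1+[F1/(1+F1*F2)]*F3)] forward, F4 return)
Step 2: feedback.

Hence the answer: feedback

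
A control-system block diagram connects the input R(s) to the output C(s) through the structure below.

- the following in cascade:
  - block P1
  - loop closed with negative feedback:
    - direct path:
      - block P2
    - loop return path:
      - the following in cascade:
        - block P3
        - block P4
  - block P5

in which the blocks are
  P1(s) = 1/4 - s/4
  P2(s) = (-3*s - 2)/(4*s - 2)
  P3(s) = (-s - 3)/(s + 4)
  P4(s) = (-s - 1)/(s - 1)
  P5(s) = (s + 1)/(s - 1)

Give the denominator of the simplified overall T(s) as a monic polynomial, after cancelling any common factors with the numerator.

Reducing step by step:

1. series reduction of P3, P4: (s^2 + 4*s + 3)/(s^2 + 3*s - 4)
2. reduce the feedback loop with forward P2 and return (P3*P4): (-3*s^3 - 11*s^2 + 6*s + 8)/(s^3 - 4*s^2 - 39*s + 2)
3. reduce the series chain P1, [P2/(1+P2*(P3*P4))], P5: (3*s^4 + 14*s^3 + 5*s^2 - 14*s - 8)/(4*s^3 - 16*s^2 - 156*s + 8)
No further cancellation is possible in the step-3 result, so that is T(s). Its denominator becomes monic after dividing by the leading coefficient 4.

Answer: s^3 - 4*s^2 - 39*s + 2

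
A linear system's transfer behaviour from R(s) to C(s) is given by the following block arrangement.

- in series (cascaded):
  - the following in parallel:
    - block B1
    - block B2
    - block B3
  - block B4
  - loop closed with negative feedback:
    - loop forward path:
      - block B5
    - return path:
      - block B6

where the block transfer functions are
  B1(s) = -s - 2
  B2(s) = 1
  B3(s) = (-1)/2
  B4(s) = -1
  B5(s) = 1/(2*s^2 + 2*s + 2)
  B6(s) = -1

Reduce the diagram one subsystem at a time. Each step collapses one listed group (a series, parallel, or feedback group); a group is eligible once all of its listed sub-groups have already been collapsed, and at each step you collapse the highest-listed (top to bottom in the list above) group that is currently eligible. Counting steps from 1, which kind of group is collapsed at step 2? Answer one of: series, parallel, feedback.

Step 1 - parallel reduction of B1, B2, B3
Step 2 - apply the feedback formula to B5, B6
Step 3 - series reduction of (B1+B2+B3), B4, [B5/(1+B5*B6)]
So the answer for step 2 is feedback.

Final answer: feedback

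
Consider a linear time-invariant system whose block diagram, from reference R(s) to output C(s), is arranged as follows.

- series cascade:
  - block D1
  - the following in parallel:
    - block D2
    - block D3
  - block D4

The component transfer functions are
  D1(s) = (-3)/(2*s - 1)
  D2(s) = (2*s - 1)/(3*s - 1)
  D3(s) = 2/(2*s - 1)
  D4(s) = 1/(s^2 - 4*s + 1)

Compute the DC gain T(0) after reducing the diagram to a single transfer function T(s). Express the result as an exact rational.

Step 1: add D2, D3 (parallel) = (4*s^2 + 2*s - 1)/(6*s^2 - 5*s + 1)
Step 2: cascade D1, (D2+D3), D4 = (-12*s^2 - 6*s + 3)/(12*s^5 - 64*s^4 + 83*s^3 - 45*s^2 + 11*s - 1)
Step 2 gives the overall T(s). Then T(0) = 3/(-1) = -3.

Therefore the answer is -3.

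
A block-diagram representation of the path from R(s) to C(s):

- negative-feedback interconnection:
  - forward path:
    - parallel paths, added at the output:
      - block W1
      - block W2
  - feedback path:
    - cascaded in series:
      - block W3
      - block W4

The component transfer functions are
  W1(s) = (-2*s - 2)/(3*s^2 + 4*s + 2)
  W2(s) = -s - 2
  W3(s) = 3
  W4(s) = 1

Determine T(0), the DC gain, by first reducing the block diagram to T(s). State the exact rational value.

The answer is 3/8.

Reasoning:
Step 1. combine W1, W2 in parallel: (-3*s^3 - 10*s^2 - 12*s - 6)/(3*s^2 + 4*s + 2)
Step 2. reduce the series chain W3, W4: 3
Step 3. close the feedback loop around (W1+W2), (W3*W4): (3*s^3 + 10*s^2 + 12*s + 6)/(9*s^3 + 27*s^2 + 32*s + 16)
Evaluating the step-3 result (the overall T(s)) at s = 0 gives T(0) = 6/16 = 3/8.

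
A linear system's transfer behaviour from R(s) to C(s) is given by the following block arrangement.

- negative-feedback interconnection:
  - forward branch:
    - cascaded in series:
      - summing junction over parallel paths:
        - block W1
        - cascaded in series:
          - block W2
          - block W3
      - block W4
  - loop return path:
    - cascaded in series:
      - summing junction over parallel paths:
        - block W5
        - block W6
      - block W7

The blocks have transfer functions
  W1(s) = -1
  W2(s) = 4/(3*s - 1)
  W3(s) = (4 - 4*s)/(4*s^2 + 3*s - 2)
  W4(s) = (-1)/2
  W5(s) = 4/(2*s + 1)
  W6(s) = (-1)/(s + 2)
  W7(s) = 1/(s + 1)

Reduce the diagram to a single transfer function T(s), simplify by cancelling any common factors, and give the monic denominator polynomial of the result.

Reducing step by step:

[1] combine W2, W3 in series = (16 - 16*s)/(12*s^3 + 5*s^2 - 9*s + 2)
[2] reduce the parallel group W1, (W2*W3) = (-12*s^3 - 5*s^2 - 7*s + 14)/(12*s^3 + 5*s^2 - 9*s + 2)
[3] combine (W1+(W2*W3)), W4 in series = (12*s^3 + 5*s^2 + 7*s - 14)/(24*s^3 + 10*s^2 - 18*s + 4)
[4] reduce the parallel group W5, W6 = (2*s + 7)/(2*s^2 + 5*s + 2)
[5] cascade (W5+W6), W7 = (2*s + 7)/(2*s^3 + 7*s^2 + 7*s + 2)
[6] close the feedback loop around ((W1+(W2*W3))*W4), ((W5+W6)*W7) = (24*s^6 + 94*s^5 + 133*s^4 + 80*s^3 - 39*s^2 - 84*s - 28)/(48*s^6 + 188*s^5 + 226*s^4 + 94*s^3 - 29*s^2 + 13*s - 90)
The result of step 6 is T(s) in lowest terms. Its denominator has leading coefficient 48; dividing the denominator through by 48 makes it monic.

Answer: s^6 + 47*s^5/12 + 113*s^4/24 + 47*s^3/24 - 29*s^2/48 + 13*s/48 - 15/8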